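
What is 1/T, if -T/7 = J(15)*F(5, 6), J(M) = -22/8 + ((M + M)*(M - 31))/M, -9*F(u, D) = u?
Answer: -36/4865 ≈ -0.0073998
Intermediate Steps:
F(u, D) = -u/9
J(M) = -259/4 + 2*M (J(M) = -22*⅛ + ((2*M)*(-31 + M))/M = -11/4 + (2*M*(-31 + M))/M = -11/4 + (-62 + 2*M) = -259/4 + 2*M)
T = -4865/36 (T = -7*(-259/4 + 2*15)*(-⅑*5) = -7*(-259/4 + 30)*(-5)/9 = -(-973)*(-5)/(4*9) = -7*695/36 = -4865/36 ≈ -135.14)
1/T = 1/(-4865/36) = -36/4865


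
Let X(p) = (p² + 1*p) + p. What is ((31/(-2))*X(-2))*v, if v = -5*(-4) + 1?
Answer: 0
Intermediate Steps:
X(p) = p² + 2*p (X(p) = (p² + p) + p = (p + p²) + p = p² + 2*p)
v = 21 (v = 20 + 1 = 21)
((31/(-2))*X(-2))*v = ((31/(-2))*(-2*(2 - 2)))*21 = ((31*(-½))*(-2*0))*21 = -31/2*0*21 = 0*21 = 0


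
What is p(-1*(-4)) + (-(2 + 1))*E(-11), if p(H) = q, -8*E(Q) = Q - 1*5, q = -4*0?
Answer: -6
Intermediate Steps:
q = 0
E(Q) = 5/8 - Q/8 (E(Q) = -(Q - 1*5)/8 = -(Q - 5)/8 = -(-5 + Q)/8 = 5/8 - Q/8)
p(H) = 0
p(-1*(-4)) + (-(2 + 1))*E(-11) = 0 + (-(2 + 1))*(5/8 - ⅛*(-11)) = 0 + (-1*3)*(5/8 + 11/8) = 0 - 3*2 = 0 - 6 = -6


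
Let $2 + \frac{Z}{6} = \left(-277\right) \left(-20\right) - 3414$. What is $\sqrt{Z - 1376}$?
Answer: $14 \sqrt{58} \approx 106.62$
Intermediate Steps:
$Z = 12744$ ($Z = -12 + 6 \left(\left(-277\right) \left(-20\right) - 3414\right) = -12 + 6 \left(5540 - 3414\right) = -12 + 6 \cdot 2126 = -12 + 12756 = 12744$)
$\sqrt{Z - 1376} = \sqrt{12744 - 1376} = \sqrt{11368} = 14 \sqrt{58}$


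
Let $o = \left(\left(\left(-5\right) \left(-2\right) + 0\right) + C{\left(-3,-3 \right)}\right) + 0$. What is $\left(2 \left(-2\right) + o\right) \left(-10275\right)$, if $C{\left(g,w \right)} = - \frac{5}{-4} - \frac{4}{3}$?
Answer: $- \frac{243175}{4} \approx -60794.0$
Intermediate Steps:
$C{\left(g,w \right)} = - \frac{1}{12}$ ($C{\left(g,w \right)} = \left(-5\right) \left(- \frac{1}{4}\right) - \frac{4}{3} = \frac{5}{4} - \frac{4}{3} = - \frac{1}{12}$)
$o = \frac{119}{12}$ ($o = \left(\left(\left(-5\right) \left(-2\right) + 0\right) - \frac{1}{12}\right) + 0 = \left(\left(10 + 0\right) - \frac{1}{12}\right) + 0 = \left(10 - \frac{1}{12}\right) + 0 = \frac{119}{12} + 0 = \frac{119}{12} \approx 9.9167$)
$\left(2 \left(-2\right) + o\right) \left(-10275\right) = \left(2 \left(-2\right) + \frac{119}{12}\right) \left(-10275\right) = \left(-4 + \frac{119}{12}\right) \left(-10275\right) = \frac{71}{12} \left(-10275\right) = - \frac{243175}{4}$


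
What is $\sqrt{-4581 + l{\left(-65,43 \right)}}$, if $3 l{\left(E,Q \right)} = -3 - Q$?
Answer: $\frac{i \sqrt{41367}}{3} \approx 67.796 i$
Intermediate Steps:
$l{\left(E,Q \right)} = -1 - \frac{Q}{3}$ ($l{\left(E,Q \right)} = \frac{-3 - Q}{3} = -1 - \frac{Q}{3}$)
$\sqrt{-4581 + l{\left(-65,43 \right)}} = \sqrt{-4581 - \frac{46}{3}} = \sqrt{- \frac{13789}{3}} = \frac{i \sqrt{41367}}{3}$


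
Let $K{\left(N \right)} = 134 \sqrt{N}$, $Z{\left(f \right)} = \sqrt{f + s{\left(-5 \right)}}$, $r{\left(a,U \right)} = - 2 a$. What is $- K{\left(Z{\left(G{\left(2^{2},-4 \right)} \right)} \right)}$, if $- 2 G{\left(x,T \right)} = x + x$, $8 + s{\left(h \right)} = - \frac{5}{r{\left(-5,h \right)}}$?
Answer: $- 67 \sqrt[4]{-1} \cdot 2^{\frac{3}{4}} \sqrt{5} \approx -178.16 - 178.16 i$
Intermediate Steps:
$s{\left(h \right)} = - \frac{17}{2}$ ($s{\left(h \right)} = -8 - \frac{5}{\left(-2\right) \left(-5\right)} = -8 - \frac{5}{10} = -8 - \frac{1}{2} = - \frac{17}{2}$)
$G{\left(x,T \right)} = - x$ ($G{\left(x,T \right)} = - \frac{x + x}{2} = - \frac{2 x}{2} = - x$)
$Z{\left(f \right)} = \sqrt{- \frac{17}{2} + f}$ ($Z{\left(f \right)} = \sqrt{f - \frac{17}{2}} = \sqrt{- \frac{17}{2} + f}$)
$- K{\left(Z{\left(G{\left(2^{2},-4 \right)} \right)} \right)} = - 134 \sqrt{\frac{\sqrt{-34 + 4 \left(- 2^{2}\right)}}{2}} = - 134 \sqrt{\frac{\sqrt{-34 + 4 \left(\left(-1\right) 4\right)}}{2}} = - 134 \sqrt{\frac{\sqrt{-34 + 4 \left(-4\right)}}{2}} = - 134 \sqrt{\frac{\sqrt{-34 - 16}}{2}} = - 134 \sqrt{\frac{\sqrt{-50}}{2}} = - 134 \sqrt{\frac{5 i \sqrt{2}}{2}} = - 134 \frac{2^{\frac{3}{4}} \sqrt{5} \sqrt{i}}{2} = - 67 \cdot 2^{\frac{3}{4}} \sqrt{5} \sqrt{i}$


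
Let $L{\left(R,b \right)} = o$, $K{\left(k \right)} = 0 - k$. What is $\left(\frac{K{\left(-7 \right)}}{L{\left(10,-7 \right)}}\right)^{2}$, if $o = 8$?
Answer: $\frac{49}{64} \approx 0.76563$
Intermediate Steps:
$K{\left(k \right)} = - k$
$L{\left(R,b \right)} = 8$
$\left(\frac{K{\left(-7 \right)}}{L{\left(10,-7 \right)}}\right)^{2} = \left(\frac{\left(-1\right) \left(-7\right)}{8}\right)^{2} = \left(7 \cdot \frac{1}{8}\right)^{2} = \left(\frac{7}{8}\right)^{2} = \frac{49}{64}$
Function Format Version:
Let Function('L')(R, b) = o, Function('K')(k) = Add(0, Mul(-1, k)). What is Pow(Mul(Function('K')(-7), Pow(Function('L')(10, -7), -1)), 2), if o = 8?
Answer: Rational(49, 64) ≈ 0.76563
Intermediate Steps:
Function('K')(k) = Mul(-1, k)
Function('L')(R, b) = 8
Pow(Mul(Function('K')(-7), Pow(Function('L')(10, -7), -1)), 2) = Pow(Mul(Mul(-1, -7), Pow(8, -1)), 2) = Pow(Mul(7, Rational(1, 8)), 2) = Pow(Rational(7, 8), 2) = Rational(49, 64)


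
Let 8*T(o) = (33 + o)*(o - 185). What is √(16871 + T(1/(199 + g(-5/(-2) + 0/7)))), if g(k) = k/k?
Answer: √10308979202/800 ≈ 126.92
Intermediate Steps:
g(k) = 1
T(o) = (-185 + o)*(33 + o)/8 (T(o) = ((33 + o)*(o - 185))/8 = ((33 + o)*(-185 + o))/8 = ((-185 + o)*(33 + o))/8 = (-185 + o)*(33 + o)/8)
√(16871 + T(1/(199 + g(-5/(-2) + 0/7)))) = √(16871 + (-6105/8 - 19/(199 + 1) + (1/(199 + 1))²/8)) = √(16871 + (-6105/8 - 19/200 + (1/200)²/8)) = √(16871 + (-6105/8 - 19*1/200 + (1/200)²/8)) = √(16871 + (-6105/8 - 19/200 + (⅛)*(1/40000))) = √(16871 + (-6105/8 - 19/200 + 1/320000)) = √(16871 - 244230399/320000) = √(5154489601/320000) = √10308979202/800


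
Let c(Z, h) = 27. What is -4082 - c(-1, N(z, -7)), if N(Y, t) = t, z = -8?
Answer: -4109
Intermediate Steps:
-4082 - c(-1, N(z, -7)) = -4082 - 1*27 = -4082 - 27 = -4109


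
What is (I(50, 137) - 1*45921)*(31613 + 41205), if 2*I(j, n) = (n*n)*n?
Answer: 90276515999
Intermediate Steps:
I(j, n) = n**3/2 (I(j, n) = ((n*n)*n)/2 = (n**2*n)/2 = n**3/2)
(I(50, 137) - 1*45921)*(31613 + 41205) = ((1/2)*137**3 - 1*45921)*(31613 + 41205) = ((1/2)*2571353 - 45921)*72818 = (2571353/2 - 45921)*72818 = (2479511/2)*72818 = 90276515999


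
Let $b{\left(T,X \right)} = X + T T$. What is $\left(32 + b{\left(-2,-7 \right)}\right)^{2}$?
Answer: $841$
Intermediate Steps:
$b{\left(T,X \right)} = X + T^{2}$
$\left(32 + b{\left(-2,-7 \right)}\right)^{2} = \left(32 - \left(7 - \left(-2\right)^{2}\right)\right)^{2} = \left(32 + \left(-7 + 4\right)\right)^{2} = \left(32 - 3\right)^{2} = 29^{2} = 841$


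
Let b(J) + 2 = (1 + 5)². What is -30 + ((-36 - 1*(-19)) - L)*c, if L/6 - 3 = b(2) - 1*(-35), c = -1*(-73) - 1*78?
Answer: 2215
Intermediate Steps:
c = -5 (c = 73 - 78 = -5)
b(J) = 34 (b(J) = -2 + (1 + 5)² = -2 + 6² = -2 + 36 = 34)
L = 432 (L = 18 + 6*(34 - 1*(-35)) = 18 + 6*(34 + 35) = 18 + 6*69 = 18 + 414 = 432)
-30 + ((-36 - 1*(-19)) - L)*c = -30 + ((-36 - 1*(-19)) - 1*432)*(-5) = -30 + ((-36 + 19) - 432)*(-5) = -30 + (-17 - 432)*(-5) = -30 - 449*(-5) = -30 + 2245 = 2215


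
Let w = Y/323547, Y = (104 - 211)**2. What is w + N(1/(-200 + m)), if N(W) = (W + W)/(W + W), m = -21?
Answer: 334996/323547 ≈ 1.0354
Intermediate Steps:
Y = 11449 (Y = (-107)**2 = 11449)
w = 11449/323547 ≈ 0.035386
N(W) = 1 (N(W) = (2*W)/((2*W)) = (2*W)*(1/(2*W)) = 1)
w + N(1/(-200 + m)) = 11449/323547 + 1 = 334996/323547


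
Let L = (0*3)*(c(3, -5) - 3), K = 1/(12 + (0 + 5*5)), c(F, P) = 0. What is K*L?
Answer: 0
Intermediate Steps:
K = 1/37 (K = 1/(12 + (0 + 25)) = 1/(12 + 25) = 1/37 ≈ 0.027027)
L = 0 (L = (0*3)*(0 - 3) = 0*(-3) = 0)
K*L = (1/37)*0 = 0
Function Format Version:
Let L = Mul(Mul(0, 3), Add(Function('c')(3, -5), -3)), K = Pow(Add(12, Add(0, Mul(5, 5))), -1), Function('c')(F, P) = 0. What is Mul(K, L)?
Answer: 0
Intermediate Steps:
K = Rational(1, 37) (K = Pow(Add(12, Add(0, 25)), -1) = Pow(Add(12, 25), -1) = Pow(37, -1) = Rational(1, 37) ≈ 0.027027)
L = 0 (L = Mul(Mul(0, 3), Add(0, -3)) = Mul(0, -3) = 0)
Mul(K, L) = Mul(Rational(1, 37), 0) = 0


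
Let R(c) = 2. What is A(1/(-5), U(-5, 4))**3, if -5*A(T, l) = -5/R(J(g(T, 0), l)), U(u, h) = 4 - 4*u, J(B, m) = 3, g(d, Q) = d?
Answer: 1/8 ≈ 0.12500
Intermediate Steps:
A(T, l) = 1/2 (A(T, l) = -(-1)/2 = -1/5*(-5/2) = 1/2)
A(1/(-5), U(-5, 4))**3 = (1/2)**3 = 1/8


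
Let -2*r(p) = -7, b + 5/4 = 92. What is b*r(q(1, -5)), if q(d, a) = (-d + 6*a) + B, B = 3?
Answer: 2541/8 ≈ 317.63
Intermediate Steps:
b = 363/4 (b = -5/4 + 92 = 363/4 ≈ 90.750)
q(d, a) = 3 - d + 6*a (q(d, a) = (-d + 6*a) + 3 = 3 - d + 6*a)
r(p) = 7/2 (r(p) = -½*(-7) = 7/2)
b*r(q(1, -5)) = (363/4)*(7/2) = 2541/8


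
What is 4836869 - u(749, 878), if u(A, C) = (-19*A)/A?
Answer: 4836888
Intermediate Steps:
u(A, C) = -19
4836869 - u(749, 878) = 4836869 - 1*(-19) = 4836869 + 19 = 4836888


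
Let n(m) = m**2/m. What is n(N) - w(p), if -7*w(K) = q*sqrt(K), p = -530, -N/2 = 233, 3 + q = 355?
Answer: -466 + 352*I*sqrt(530)/7 ≈ -466.0 + 1157.7*I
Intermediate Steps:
q = 352 (q = -3 + 355 = 352)
N = -466 (N = -2*233 = -466)
w(K) = -352*sqrt(K)/7
n(m) = m
n(N) - w(p) = -466 - (-352)*sqrt(-530)/7 = -466 - (-352)*I*sqrt(530)/7 = -466 + 352*I*sqrt(530)/7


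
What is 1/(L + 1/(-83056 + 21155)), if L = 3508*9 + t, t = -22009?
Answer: 61901/591959262 ≈ 0.00010457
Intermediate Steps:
L = 9563 (L = 3508*9 - 22009 = 31572 - 22009 = 9563)
1/(L + 1/(-83056 + 21155)) = 1/(9563 + 1/(-83056 + 21155)) = 1/(9563 + 1/(-61901)) = 1/(9563 - 1/61901) = 1/(591959262/61901) = 61901/591959262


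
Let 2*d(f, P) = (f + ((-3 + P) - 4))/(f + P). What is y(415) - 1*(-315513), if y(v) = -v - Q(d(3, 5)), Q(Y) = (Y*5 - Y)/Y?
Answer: 315094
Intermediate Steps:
d(f, P) = (-7 + P + f)/(2*(P + f)) (d(f, P) = ((f + ((-3 + P) - 4))/(f + P))/2 = ((f + (-7 + P))/(P + f))/2 = ((-7 + P + f)/(P + f))/2 = (-7 + P + f)/(2*(P + f)))
Q(Y) = 4 (Q(Y) = (5*Y - Y)/Y = (4*Y)/Y = 4)
y(v) = -4 - v (y(v) = -v - 1*4 = -v - 4 = -4 - v)
y(415) - 1*(-315513) = (-4 - 1*415) - 1*(-315513) = (-4 - 415) + 315513 = -419 + 315513 = 315094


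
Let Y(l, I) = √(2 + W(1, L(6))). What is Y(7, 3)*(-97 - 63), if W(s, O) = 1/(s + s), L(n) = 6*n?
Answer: -80*√10 ≈ -252.98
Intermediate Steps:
W(s, O) = 1/(2*s)
Y(l, I) = √10/2 (Y(l, I) = √(2 + (½)/1) = √(2 + (½)*1) = √(2 + ½) = √(5/2) = √10/2)
Y(7, 3)*(-97 - 63) = (√10/2)*(-97 - 63) = (√10/2)*(-160) = -80*√10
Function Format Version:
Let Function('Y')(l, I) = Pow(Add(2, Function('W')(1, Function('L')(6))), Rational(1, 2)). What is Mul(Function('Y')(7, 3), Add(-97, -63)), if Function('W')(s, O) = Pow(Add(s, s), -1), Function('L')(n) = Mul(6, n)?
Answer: Mul(-80, Pow(10, Rational(1, 2))) ≈ -252.98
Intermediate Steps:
Function('W')(s, O) = Mul(Rational(1, 2), Pow(s, -1)) (Function('W')(s, O) = Pow(Mul(2, s), -1) = Mul(Rational(1, 2), Pow(s, -1)))
Function('Y')(l, I) = Mul(Rational(1, 2), Pow(10, Rational(1, 2))) (Function('Y')(l, I) = Pow(Add(2, Mul(Rational(1, 2), Pow(1, -1))), Rational(1, 2)) = Pow(Add(2, Mul(Rational(1, 2), 1)), Rational(1, 2)) = Pow(Add(2, Rational(1, 2)), Rational(1, 2)) = Pow(Rational(5, 2), Rational(1, 2)) = Mul(Rational(1, 2), Pow(10, Rational(1, 2))))
Mul(Function('Y')(7, 3), Add(-97, -63)) = Mul(Mul(Rational(1, 2), Pow(10, Rational(1, 2))), Add(-97, -63)) = Mul(Mul(Rational(1, 2), Pow(10, Rational(1, 2))), -160) = Mul(-80, Pow(10, Rational(1, 2)))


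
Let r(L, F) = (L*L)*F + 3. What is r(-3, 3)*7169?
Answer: 215070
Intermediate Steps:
r(L, F) = 3 + F*L² (r(L, F) = L²*F + 3 = F*L² + 3 = 3 + F*L²)
r(-3, 3)*7169 = (3 + 3*(-3)²)*7169 = (3 + 3*9)*7169 = (3 + 27)*7169 = 30*7169 = 215070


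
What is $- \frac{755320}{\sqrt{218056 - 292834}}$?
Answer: $\frac{377660 i \sqrt{618}}{3399} \approx 2762.1 i$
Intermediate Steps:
$- \frac{755320}{\sqrt{218056 - 292834}} = - \frac{755320}{\sqrt{-74778}} = - \frac{755320}{11 i \sqrt{618}} = - 755320 \left(- \frac{i \sqrt{618}}{6798}\right) = \frac{377660 i \sqrt{618}}{3399}$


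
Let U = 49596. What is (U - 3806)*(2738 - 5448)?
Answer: -124090900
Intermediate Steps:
(U - 3806)*(2738 - 5448) = (49596 - 3806)*(2738 - 5448) = 45790*(-2710) = -124090900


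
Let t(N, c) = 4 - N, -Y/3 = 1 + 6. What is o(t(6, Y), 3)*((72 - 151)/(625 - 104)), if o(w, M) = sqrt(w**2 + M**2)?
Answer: -79*sqrt(13)/521 ≈ -0.54671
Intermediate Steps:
Y = -21 (Y = -3*(1 + 6) = -3*7 = -21)
o(w, M) = sqrt(M**2 + w**2)
o(t(6, Y), 3)*((72 - 151)/(625 - 104)) = sqrt(3**2 + (4 - 1*6)**2)*((72 - 151)/(625 - 104)) = sqrt(9 + (4 - 6)**2)*(-79/521) = sqrt(9 + (-2)**2)*(-79*1/521) = sqrt(9 + 4)*(-79/521) = sqrt(13)*(-79/521) = -79*sqrt(13)/521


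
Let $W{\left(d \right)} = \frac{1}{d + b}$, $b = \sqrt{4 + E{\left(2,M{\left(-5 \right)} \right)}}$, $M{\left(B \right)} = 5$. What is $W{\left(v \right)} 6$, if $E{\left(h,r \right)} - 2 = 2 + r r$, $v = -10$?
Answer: $- \frac{60}{67} - \frac{6 \sqrt{33}}{67} \approx -1.41$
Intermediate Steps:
$E{\left(h,r \right)} = 4 + r^{2}$ ($E{\left(h,r \right)} = 2 + \left(2 + r r\right) = 2 + \left(2 + r^{2}\right) = 4 + r^{2}$)
$b = \sqrt{33}$ ($b = \sqrt{4 + \left(4 + 5^{2}\right)} = \sqrt{4 + \left(4 + 25\right)} = \sqrt{4 + 29} = \sqrt{33} \approx 5.7446$)
$W{\left(d \right)} = \frac{1}{d + \sqrt{33}}$
$W{\left(v \right)} 6 = \frac{1}{-10 + \sqrt{33}} \cdot 6 = \frac{6}{-10 + \sqrt{33}}$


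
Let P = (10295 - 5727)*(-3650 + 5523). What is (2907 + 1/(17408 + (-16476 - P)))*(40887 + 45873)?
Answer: 59934741448430/237637 ≈ 2.5221e+8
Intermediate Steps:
P = 8555864 (P = 4568*1873 = 8555864)
(2907 + 1/(17408 + (-16476 - P)))*(40887 + 45873) = (2907 + 1/(17408 + (-16476 - 1*8555864)))*(40887 + 45873) = (2907 + 1/(17408 + (-16476 - 8555864)))*86760 = (2907 + 1/(17408 - 8572340))*86760 = (2907 + 1/(-8554932))*86760 = (2907 - 1/8554932)*86760 = (24869187323/8554932)*86760 = 59934741448430/237637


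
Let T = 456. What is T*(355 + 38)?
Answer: 179208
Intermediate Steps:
T*(355 + 38) = 456*(355 + 38) = 456*393 = 179208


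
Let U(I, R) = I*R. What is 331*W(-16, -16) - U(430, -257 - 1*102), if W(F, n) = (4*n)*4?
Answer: 69634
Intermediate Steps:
W(F, n) = 16*n
331*W(-16, -16) - U(430, -257 - 1*102) = 331*(16*(-16)) - 430*(-257 - 1*102) = 331*(-256) - 430*(-257 - 102) = -84736 - 430*(-359) = -84736 - 1*(-154370) = -84736 + 154370 = 69634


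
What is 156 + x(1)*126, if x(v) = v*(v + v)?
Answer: 408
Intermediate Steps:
x(v) = 2*v**2 (x(v) = v*(2*v) = 2*v**2)
156 + x(1)*126 = 156 + (2*1**2)*126 = 156 + (2*1)*126 = 156 + 2*126 = 156 + 252 = 408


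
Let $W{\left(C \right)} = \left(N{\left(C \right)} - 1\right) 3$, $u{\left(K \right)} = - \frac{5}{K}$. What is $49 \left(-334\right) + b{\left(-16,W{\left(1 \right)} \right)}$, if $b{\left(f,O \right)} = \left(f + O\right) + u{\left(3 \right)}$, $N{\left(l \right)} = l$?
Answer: $- \frac{49151}{3} \approx -16384.0$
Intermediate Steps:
$W{\left(C \right)} = -3 + 3 C$ ($W{\left(C \right)} = \left(C - 1\right) 3 = \left(-1 + C\right) 3 = -3 + 3 C$)
$b{\left(f,O \right)} = - \frac{5}{3} + O + f$ ($b{\left(f,O \right)} = \left(f + O\right) - \frac{5}{3} = \left(O + f\right) - \frac{5}{3} = - \frac{5}{3} + O + f$)
$49 \left(-334\right) + b{\left(-16,W{\left(1 \right)} \right)} = 49 \left(-334\right) - \frac{53}{3} = -16366 - \frac{53}{3} = - \frac{49151}{3}$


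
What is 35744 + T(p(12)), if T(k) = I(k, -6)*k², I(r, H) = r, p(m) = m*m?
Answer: 3021728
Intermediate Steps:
p(m) = m²
T(k) = k³ (T(k) = k*k² = k³)
35744 + T(p(12)) = 35744 + (12²)³ = 35744 + 144³ = 35744 + 2985984 = 3021728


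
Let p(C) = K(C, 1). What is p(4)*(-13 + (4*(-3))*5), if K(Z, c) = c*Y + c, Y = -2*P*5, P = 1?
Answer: 657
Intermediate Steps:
Y = -10 (Y = -2*1*5 = -2*5 = -10)
K(Z, c) = -9*c (K(Z, c) = c*(-10) + c = -10*c + c = -9*c)
p(C) = -9 (p(C) = -9*1 = -9)
p(4)*(-13 + (4*(-3))*5) = -9*(-13 + (4*(-3))*5) = -9*(-13 - 12*5) = -9*(-13 - 60) = -9*(-73) = 657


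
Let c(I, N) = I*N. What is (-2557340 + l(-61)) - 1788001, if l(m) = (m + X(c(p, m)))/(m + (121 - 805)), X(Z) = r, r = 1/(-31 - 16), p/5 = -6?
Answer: -152152112247/35015 ≈ -4.3453e+6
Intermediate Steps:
p = -30 (p = 5*(-6) = -30)
r = -1/47 (r = 1/(-47) = -1/47 ≈ -0.021277)
X(Z) = -1/47
l(m) = (-1/47 + m)/(-684 + m) (l(m) = (m - 1/47)/(m + (121 - 805)) = (-1/47 + m)/(m - 684) = (-1/47 + m)/(-684 + m))
(-2557340 + l(-61)) - 1788001 = (-2557340 + (-1/47 - 61)/(-684 - 61)) - 1788001 = (-2557340 - 2868/47/(-745)) - 1788001 = (-2557340 - 1/745*(-2868/47)) - 1788001 = (-2557340 + 2868/35015) - 1788001 = -89545257232/35015 - 1788001 = -152152112247/35015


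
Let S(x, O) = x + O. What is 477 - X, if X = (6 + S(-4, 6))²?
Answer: 413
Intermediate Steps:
S(x, O) = O + x
X = 64 (X = (6 + (6 - 4))² = (6 + 2)² = 8² = 64)
477 - X = 477 - 1*64 = 477 - 64 = 413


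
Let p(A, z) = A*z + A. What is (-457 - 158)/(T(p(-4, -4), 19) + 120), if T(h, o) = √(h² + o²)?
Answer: -14760/2779 + 123*√505/2779 ≈ -4.3166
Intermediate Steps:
p(A, z) = A + A*z
(-457 - 158)/(T(p(-4, -4), 19) + 120) = (-457 - 158)/(√((-4*(1 - 4))² + 19²) + 120) = -615/(√((-4*(-3))² + 361) + 120) = -615/(√(12² + 361) + 120) = -615/(√(144 + 361) + 120) = -615/(√505 + 120) = -615/(120 + √505)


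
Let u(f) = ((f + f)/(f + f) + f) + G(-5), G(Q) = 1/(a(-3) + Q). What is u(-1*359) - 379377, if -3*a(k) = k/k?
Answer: -6075763/16 ≈ -3.7974e+5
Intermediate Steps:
a(k) = -1/3 (a(k) = -k/(3*k) = -1/3*1 = -1/3)
G(Q) = 1/(-1/3 + Q)
u(f) = 13/16 + f (u(f) = ((f + f)/(f + f) + f) + 3/(-1 + 3*(-5)) = ((2*f)/((2*f)) + f) + 3/(-1 - 15) = ((2*f)*(1/(2*f)) + f) + 3/(-16) = (1 + f) + 3*(-1/16) = (1 + f) - 3/16 = 13/16 + f)
u(-1*359) - 379377 = (13/16 - 1*359) - 379377 = (13/16 - 359) - 379377 = -5731/16 - 379377 = -6075763/16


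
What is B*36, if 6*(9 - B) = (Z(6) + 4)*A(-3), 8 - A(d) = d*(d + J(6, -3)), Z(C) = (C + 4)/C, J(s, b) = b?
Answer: 664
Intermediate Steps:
Z(C) = (4 + C)/C
A(d) = 8 - d*(-3 + d) (A(d) = 8 - d*(d - 3) = 8 - d*(-3 + d))
B = 166/9 (B = 9 - ((4 + 6)/6 + 4)*(8 - 1*(-3)**2 + 3*(-3))/6 = 9 - ((1/6)*10 + 4)*(8 - 1*9 - 9)/6 = 9 - (5/3 + 4)*(8 - 9 - 9)/6 = 9 - 17*(-10)/18 = 9 - 1/6*(-170/3) = 9 + 85/9 = 166/9 ≈ 18.444)
B*36 = (166/9)*36 = 664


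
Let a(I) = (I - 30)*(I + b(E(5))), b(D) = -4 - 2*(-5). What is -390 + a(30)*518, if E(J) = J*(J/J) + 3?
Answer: -390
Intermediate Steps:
E(J) = 3 + J (E(J) = J*1 + 3 = J + 3 = 3 + J)
b(D) = 6 (b(D) = -4 + 10 = 6)
a(I) = (-30 + I)*(6 + I) (a(I) = (I - 30)*(I + 6) = (-30 + I)*(6 + I))
-390 + a(30)*518 = -390 + (-180 + 30**2 - 24*30)*518 = -390 + (-180 + 900 - 720)*518 = -390 + 0*518 = -390 + 0 = -390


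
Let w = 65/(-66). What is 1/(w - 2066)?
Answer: -66/136421 ≈ -0.00048380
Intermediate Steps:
w = -65/66 (w = 65*(-1/66) = -65/66 ≈ -0.98485)
1/(w - 2066) = 1/(-65/66 - 2066) = 1/(-136421/66) = -66/136421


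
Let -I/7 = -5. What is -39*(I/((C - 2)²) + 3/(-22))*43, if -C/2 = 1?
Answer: -605397/176 ≈ -3439.8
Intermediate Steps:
I = 35 (I = -7*(-5) = 35)
C = -2 (C = -2*1 = -2)
-39*(I/((C - 2)²) + 3/(-22))*43 = -39*(35/((-2 - 2)²) + 3/(-22))*43 = -39*(35/((-4)²) + 3*(-1/22))*43 = -39*(35/16 - 3/22)*43 = -39*361/176*43 = -14079/176*43 = -605397/176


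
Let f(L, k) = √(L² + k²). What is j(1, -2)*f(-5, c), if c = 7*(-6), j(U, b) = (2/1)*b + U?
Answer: -3*√1789 ≈ -126.89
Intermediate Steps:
j(U, b) = U + 2*b (j(U, b) = (2*1)*b + U = 2*b + U = U + 2*b)
c = -42
j(1, -2)*f(-5, c) = (1 + 2*(-2))*√((-5)² + (-42)²) = (1 - 4)*√(25 + 1764) = -3*√1789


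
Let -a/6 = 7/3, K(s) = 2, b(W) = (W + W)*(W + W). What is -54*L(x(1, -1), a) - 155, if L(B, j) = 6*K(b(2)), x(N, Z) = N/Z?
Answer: -803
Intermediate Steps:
b(W) = 4*W² (b(W) = (2*W)*(2*W) = 4*W²)
a = -14 (a = -42/3 = -6*7/3 = -14)
L(B, j) = 12 (L(B, j) = 6*2 = 12)
-54*L(x(1, -1), a) - 155 = -54*12 - 155 = -648 - 155 = -803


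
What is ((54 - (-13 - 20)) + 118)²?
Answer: 42025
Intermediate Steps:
((54 - (-13 - 20)) + 118)² = ((54 - 1*(-33)) + 118)² = ((54 + 33) + 118)² = (87 + 118)² = 205² = 42025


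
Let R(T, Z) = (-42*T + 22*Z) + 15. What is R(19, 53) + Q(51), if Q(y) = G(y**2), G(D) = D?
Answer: 2984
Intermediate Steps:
Q(y) = y**2
R(T, Z) = 15 - 42*T + 22*Z
R(19, 53) + Q(51) = (15 - 42*19 + 22*53) + 51**2 = (15 - 798 + 1166) + 2601 = 383 + 2601 = 2984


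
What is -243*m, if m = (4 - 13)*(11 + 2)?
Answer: 28431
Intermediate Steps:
m = -117 (m = -9*13 = -117)
-243*m = -243*(-117) = 28431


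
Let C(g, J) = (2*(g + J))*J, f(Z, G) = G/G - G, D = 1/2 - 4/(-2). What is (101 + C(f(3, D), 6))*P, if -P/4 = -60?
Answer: 37200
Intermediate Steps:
D = 5/2 (D = 1*(½) - 4*(-½) = ½ + 2 = 5/2 ≈ 2.5000)
f(Z, G) = 1 - G
P = 240 (P = -4*(-60) = 240)
C(g, J) = J*(2*J + 2*g) (C(g, J) = (2*(J + g))*J = (2*J + 2*g)*J = J*(2*J + 2*g))
(101 + C(f(3, D), 6))*P = (101 + 2*6*(6 + (1 - 1*5/2)))*240 = (101 + 2*6*(6 + (1 - 5/2)))*240 = (101 + 2*6*(6 - 3/2))*240 = (101 + 2*6*(9/2))*240 = (101 + 54)*240 = 155*240 = 37200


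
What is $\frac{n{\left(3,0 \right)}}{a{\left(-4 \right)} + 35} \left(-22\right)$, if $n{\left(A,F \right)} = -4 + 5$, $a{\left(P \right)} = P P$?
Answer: $- \frac{22}{51} \approx -0.43137$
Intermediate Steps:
$a{\left(P \right)} = P^{2}$
$n{\left(A,F \right)} = 1$
$\frac{n{\left(3,0 \right)}}{a{\left(-4 \right)} + 35} \left(-22\right) = \frac{1}{\left(-4\right)^{2} + 35} \cdot 1 \left(-22\right) = \frac{1}{16 + 35} \cdot 1 \left(-22\right) = \frac{1}{51} \cdot 1 \left(-22\right) = \frac{1}{51} \left(-22\right) = - \frac{22}{51}$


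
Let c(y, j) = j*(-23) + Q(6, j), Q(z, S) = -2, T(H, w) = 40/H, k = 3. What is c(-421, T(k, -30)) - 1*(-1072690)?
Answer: 3217144/3 ≈ 1.0724e+6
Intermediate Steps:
c(y, j) = -2 - 23*j (c(y, j) = j*(-23) - 2 = -23*j - 2 = -2 - 23*j)
c(-421, T(k, -30)) - 1*(-1072690) = (-2 - 920/3) - 1*(-1072690) = (-2 - 920/3) + 1072690 = -926/3 + 1072690 = 3217144/3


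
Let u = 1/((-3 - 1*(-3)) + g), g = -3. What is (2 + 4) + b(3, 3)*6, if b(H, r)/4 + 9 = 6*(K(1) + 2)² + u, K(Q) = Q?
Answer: 1078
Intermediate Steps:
u = -⅓ (u = 1/((-3 - 1*(-3)) - 3) = 1/((-3 + 3) - 3) = 1/(0 - 3) = 1/(-3) = -⅓ ≈ -0.33333)
b(H, r) = 536/3 (b(H, r) = -36 + 4*(6*(1 + 2)² - ⅓) = -36 + 4*(6*3² - ⅓) = -36 + 4*(6*9 - ⅓) = -36 + 4*(54 - ⅓) = -36 + 4*(161/3) = -36 + 644/3 = 536/3)
(2 + 4) + b(3, 3)*6 = (2 + 4) + (536/3)*6 = 6 + 1072 = 1078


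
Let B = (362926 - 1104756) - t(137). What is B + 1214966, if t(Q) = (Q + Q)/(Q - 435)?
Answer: 70497401/149 ≈ 4.7314e+5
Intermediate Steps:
t(Q) = 2*Q/(-435 + Q) (t(Q) = (2*Q)/(-435 + Q) = 2*Q/(-435 + Q))
B = -110532533/149 (B = (362926 - 1104756) - 2*137/(-435 + 137) = -741830 - 2*137/(-298) = -741830 - 2*137*(-1)/298 = -741830 - 1*(-137/149) = -741830 + 137/149 = -110532533/149 ≈ -7.4183e+5)
B + 1214966 = -110532533/149 + 1214966 = 70497401/149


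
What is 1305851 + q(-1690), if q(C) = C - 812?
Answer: 1303349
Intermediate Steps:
q(C) = -812 + C
1305851 + q(-1690) = 1305851 + (-812 - 1690) = 1305851 - 2502 = 1303349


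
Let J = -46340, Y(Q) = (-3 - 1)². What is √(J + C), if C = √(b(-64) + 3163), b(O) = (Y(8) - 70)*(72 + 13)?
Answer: √(-46340 + I*√1427) ≈ 0.0877 + 215.27*I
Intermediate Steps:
Y(Q) = 16 (Y(Q) = (-4)² = 16)
b(O) = -4590 (b(O) = (16 - 70)*(72 + 13) = -54*85 = -4590)
C = I*√1427 (C = √(-4590 + 3163) = √(-1427) = I*√1427 ≈ 37.776*I)
√(J + C) = √(-46340 + I*√1427)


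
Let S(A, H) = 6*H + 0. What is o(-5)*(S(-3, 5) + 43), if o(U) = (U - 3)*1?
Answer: -584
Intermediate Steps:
o(U) = -3 + U (o(U) = (-3 + U)*1 = -3 + U)
S(A, H) = 6*H
o(-5)*(S(-3, 5) + 43) = (-3 - 5)*(6*5 + 43) = -8*(30 + 43) = -8*73 = -584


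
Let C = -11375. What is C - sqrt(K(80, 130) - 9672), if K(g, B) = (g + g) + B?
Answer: -11375 - I*sqrt(9382) ≈ -11375.0 - 96.861*I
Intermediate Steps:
K(g, B) = B + 2*g (K(g, B) = 2*g + B = B + 2*g)
C - sqrt(K(80, 130) - 9672) = -11375 - sqrt((130 + 2*80) - 9672) = -11375 - sqrt((130 + 160) - 9672) = -11375 - sqrt(290 - 9672) = -11375 - sqrt(-9382) = -11375 - I*sqrt(9382)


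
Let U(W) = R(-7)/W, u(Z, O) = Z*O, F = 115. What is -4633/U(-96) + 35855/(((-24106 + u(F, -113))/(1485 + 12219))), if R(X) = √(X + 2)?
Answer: -163785640/12367 - 444768*I*√5/5 ≈ -13244.0 - 1.9891e+5*I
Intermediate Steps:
R(X) = √(2 + X)
u(Z, O) = O*Z
U(W) = I*√5/W (U(W) = √(2 - 7)/W = √(-5)/W = (I*√5)/W = I*√5/W)
-4633/U(-96) + 35855/(((-24106 + u(F, -113))/(1485 + 12219))) = -4633*96*I*√5/5 + 35855/(((-24106 - 113*115)/(1485 + 12219))) = -4633*96*I*√5/5 + 35855/(((-24106 - 12995)/13704)) = -4633*96*I*√5/5 + 35855/((-37101*1/13704)) = -444768*I*√5/5 + 35855/(-12367/4568) = -444768*I*√5/5 + 35855*(-4568/12367) = -444768*I*√5/5 - 163785640/12367 = -163785640/12367 - 444768*I*√5/5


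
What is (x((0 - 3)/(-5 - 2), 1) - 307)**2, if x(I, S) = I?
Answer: 4605316/49 ≈ 93986.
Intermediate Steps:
(x((0 - 3)/(-5 - 2), 1) - 307)**2 = ((0 - 3)/(-5 - 2) - 307)**2 = (-3/(-7) - 307)**2 = (-3*(-1/7) - 307)**2 = (3/7 - 307)**2 = (-2146/7)**2 = 4605316/49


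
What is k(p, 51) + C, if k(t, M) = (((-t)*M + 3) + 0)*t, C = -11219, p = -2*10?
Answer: -31679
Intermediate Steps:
p = -20
k(t, M) = t*(3 - M*t) (k(t, M) = ((-M*t + 3) + 0)*t = ((3 - M*t) + 0)*t = (3 - M*t)*t = t*(3 - M*t))
k(p, 51) + C = -20*(3 - 1*51*(-20)) - 11219 = -20*(3 + 1020) - 11219 = -20*1023 - 11219 = -20460 - 11219 = -31679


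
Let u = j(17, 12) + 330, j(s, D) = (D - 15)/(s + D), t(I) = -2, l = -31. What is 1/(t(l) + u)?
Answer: 29/9509 ≈ 0.0030497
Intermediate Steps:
j(s, D) = (-15 + D)/(D + s)
u = 9567/29 (u = (-15 + 12)/(12 + 17) + 330 = -3/29 + 330 = 9567/29 ≈ 329.90)
1/(t(l) + u) = 1/(-2 + 9567/29) = 1/(9509/29) = 29/9509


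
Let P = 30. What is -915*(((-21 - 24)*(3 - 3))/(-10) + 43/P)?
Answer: -2623/2 ≈ -1311.5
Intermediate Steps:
-915*(((-21 - 24)*(3 - 3))/(-10) + 43/P) = -915*(((-21 - 24)*(3 - 3))/(-10) + 43/30) = -915*(-45*0*(-1/10) + 43*(1/30)) = -915*(0*(-1/10) + 43/30) = -915*(0 + 43/30) = -915*43/30 = -2623/2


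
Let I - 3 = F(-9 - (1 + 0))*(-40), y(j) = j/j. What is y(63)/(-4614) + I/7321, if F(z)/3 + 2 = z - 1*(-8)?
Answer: 2221241/33779094 ≈ 0.065758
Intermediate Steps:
y(j) = 1
F(z) = 18 + 3*z (F(z) = -6 + 3*(z - 1*(-8)) = -6 + 3*(z + 8) = -6 + 3*(8 + z) = -6 + (24 + 3*z) = 18 + 3*z)
I = 483 (I = 3 + (18 + 3*(-9 - (1 + 0)))*(-40) = 3 + (18 + 3*(-9 - 1*1))*(-40) = 3 + (18 + 3*(-9 - 1))*(-40) = 3 + (18 + 3*(-10))*(-40) = 3 + (18 - 30)*(-40) = 3 - 12*(-40) = 3 + 480 = 483)
y(63)/(-4614) + I/7321 = 1/(-4614) + 483/7321 = 1*(-1/4614) + 483*(1/7321) = -1/4614 + 483/7321 = 2221241/33779094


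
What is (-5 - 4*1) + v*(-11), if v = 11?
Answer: -130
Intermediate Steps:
(-5 - 4*1) + v*(-11) = (-5 - 4*1) + 11*(-11) = (-5 - 4) - 121 = -9 - 121 = -130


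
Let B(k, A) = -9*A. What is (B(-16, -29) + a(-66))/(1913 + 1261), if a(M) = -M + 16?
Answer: 343/3174 ≈ 0.10807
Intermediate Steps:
a(M) = 16 - M
(B(-16, -29) + a(-66))/(1913 + 1261) = (-9*(-29) + (16 - 1*(-66)))/(1913 + 1261) = (261 + (16 + 66))/3174 = (261 + 82)*(1/3174) = 343*(1/3174) = 343/3174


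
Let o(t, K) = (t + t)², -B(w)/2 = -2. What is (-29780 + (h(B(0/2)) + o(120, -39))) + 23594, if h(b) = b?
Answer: 51418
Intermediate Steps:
B(w) = 4 (B(w) = -2*(-2) = 4)
o(t, K) = 4*t² (o(t, K) = (2*t)² = 4*t²)
(-29780 + (h(B(0/2)) + o(120, -39))) + 23594 = (-29780 + (4 + 4*120²)) + 23594 = (-29780 + (4 + 4*14400)) + 23594 = (-29780 + (4 + 57600)) + 23594 = (-29780 + 57604) + 23594 = 27824 + 23594 = 51418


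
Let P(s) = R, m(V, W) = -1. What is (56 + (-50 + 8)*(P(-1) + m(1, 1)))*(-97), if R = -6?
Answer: -33950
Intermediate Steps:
P(s) = -6
(56 + (-50 + 8)*(P(-1) + m(1, 1)))*(-97) = (56 + (-50 + 8)*(-6 - 1))*(-97) = (56 - 42*(-7))*(-97) = (56 + 294)*(-97) = 350*(-97) = -33950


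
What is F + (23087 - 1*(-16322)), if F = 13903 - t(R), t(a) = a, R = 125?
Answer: 53187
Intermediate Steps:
F = 13778 (F = 13903 - 1*125 = 13903 - 125 = 13778)
F + (23087 - 1*(-16322)) = 13778 + (23087 - 1*(-16322)) = 13778 + (23087 + 16322) = 13778 + 39409 = 53187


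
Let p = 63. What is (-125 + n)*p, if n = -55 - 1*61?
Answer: -15183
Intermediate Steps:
n = -116 (n = -55 - 61 = -116)
(-125 + n)*p = (-125 - 116)*63 = -241*63 = -15183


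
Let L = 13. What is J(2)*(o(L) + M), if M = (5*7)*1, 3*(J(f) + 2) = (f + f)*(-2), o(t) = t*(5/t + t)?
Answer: -2926/3 ≈ -975.33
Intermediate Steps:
o(t) = t*(t + 5/t)
J(f) = -2 - 4*f/3 (J(f) = -2 + ((f + f)*(-2))/3 = -2 + ((2*f)*(-2))/3 = -2 + (-4*f)/3 = -2 - 4*f/3)
M = 35 (M = 35*1 = 35)
J(2)*(o(L) + M) = (-2 - 4/3*2)*((5 + 13²) + 35) = (-2 - 8/3)*((5 + 169) + 35) = -14*(174 + 35)/3 = -14/3*209 = -2926/3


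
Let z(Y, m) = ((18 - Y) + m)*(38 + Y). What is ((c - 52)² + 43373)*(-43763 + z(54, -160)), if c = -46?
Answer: -3273713715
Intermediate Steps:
z(Y, m) = (38 + Y)*(18 + m - Y) (z(Y, m) = (18 + m - Y)*(38 + Y) = (38 + Y)*(18 + m - Y))
((c - 52)² + 43373)*(-43763 + z(54, -160)) = ((-46 - 52)² + 43373)*(-43763 + (684 - 1*54² - 20*54 + 38*(-160) + 54*(-160))) = ((-98)² + 43373)*(-43763 + (684 - 1*2916 - 1080 - 6080 - 8640)) = (9604 + 43373)*(-43763 + (684 - 2916 - 1080 - 6080 - 8640)) = 52977*(-43763 - 18032) = 52977*(-61795) = -3273713715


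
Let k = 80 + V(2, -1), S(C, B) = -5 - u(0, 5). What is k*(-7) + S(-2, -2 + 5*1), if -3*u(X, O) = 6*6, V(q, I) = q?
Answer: -567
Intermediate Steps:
u(X, O) = -12 (u(X, O) = -2*6 = -⅓*36 = -12)
S(C, B) = 7 (S(C, B) = -5 - 1*(-12) = -5 + 12 = 7)
k = 82 (k = 80 + 2 = 82)
k*(-7) + S(-2, -2 + 5*1) = 82*(-7) + 7 = -574 + 7 = -567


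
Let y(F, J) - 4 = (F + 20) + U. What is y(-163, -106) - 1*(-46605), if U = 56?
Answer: 46522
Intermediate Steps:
y(F, J) = 80 + F (y(F, J) = 4 + ((F + 20) + 56) = 4 + ((20 + F) + 56) = 4 + (76 + F) = 80 + F)
y(-163, -106) - 1*(-46605) = (80 - 163) - 1*(-46605) = -83 + 46605 = 46522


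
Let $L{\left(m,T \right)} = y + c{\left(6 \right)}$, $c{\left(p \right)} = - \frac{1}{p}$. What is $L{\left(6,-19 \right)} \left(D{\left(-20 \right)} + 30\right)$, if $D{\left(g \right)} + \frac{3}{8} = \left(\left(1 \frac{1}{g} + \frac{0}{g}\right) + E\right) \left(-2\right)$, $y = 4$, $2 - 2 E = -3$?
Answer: $\frac{22747}{240} \approx 94.779$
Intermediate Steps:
$E = \frac{5}{2}$ ($E = 1 - - \frac{3}{2} = 1 + \frac{3}{2} = \frac{5}{2} \approx 2.5$)
$L{\left(m,T \right)} = \frac{23}{6}$ ($L{\left(m,T \right)} = 4 - \frac{1}{6} = \frac{23}{6}$)
$D{\left(g \right)} = - \frac{43}{8} - \frac{2}{g}$ ($D{\left(g \right)} = - \frac{3}{8} + \left(\left(1 \frac{1}{g} + \frac{0}{g}\right) + \frac{5}{2}\right) \left(-2\right) = - \frac{3}{8} + \left(\left(\frac{1}{g} + 0\right) + \frac{5}{2}\right) \left(-2\right) = - \frac{3}{8} + \left(\frac{1}{g} + \frac{5}{2}\right) \left(-2\right) = - \frac{3}{8} + \left(\frac{5}{2} + \frac{1}{g}\right) \left(-2\right) = - \frac{3}{8} - \left(5 + \frac{2}{g}\right) = - \frac{43}{8} - \frac{2}{g}$)
$L{\left(6,-19 \right)} \left(D{\left(-20 \right)} + 30\right) = \frac{23 \left(\left(- \frac{43}{8} - \frac{2}{-20}\right) + 30\right)}{6} = \frac{23 \left(\left(- \frac{43}{8} - - \frac{1}{10}\right) + 30\right)}{6} = \frac{23 \left(\left(- \frac{43}{8} + \frac{1}{10}\right) + 30\right)}{6} = \frac{23 \left(- \frac{211}{40} + 30\right)}{6} = \frac{23}{6} \cdot \frac{989}{40} = \frac{22747}{240}$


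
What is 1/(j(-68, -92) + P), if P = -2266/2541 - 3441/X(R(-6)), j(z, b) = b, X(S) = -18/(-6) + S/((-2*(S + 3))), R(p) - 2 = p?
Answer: -231/816329 ≈ -0.00028297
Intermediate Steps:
R(p) = 2 + p
X(S) = 3 + S/(-6 - 2*S) (X(S) = -18*(-1/6) + S/((-2*(3 + S))) = 3 + S/(-6 - 2*S))
P = -795077/231 (P = -2266/2541 - 3441*2*(3 + (2 - 6))/(18 + 5*(2 - 6)) = -2266*1/2541 - 3441*2*(3 - 4)/(18 + 5*(-4)) = -206/231 - 3441*(-2/(18 - 20)) = -206/231 - 3441/1 = -206/231 - 3441*1 = -206/231 - 3441 = -795077/231 ≈ -3441.9)
1/(j(-68, -92) + P) = 1/(-92 - 795077/231) = 1/(-816329/231) = -231/816329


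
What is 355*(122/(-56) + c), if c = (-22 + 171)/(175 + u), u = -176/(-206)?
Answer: -239687835/507164 ≈ -472.60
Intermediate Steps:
u = 88/103 (u = -176*(-1/206) = 88/103 ≈ 0.85437)
c = 15347/18113 (c = (-22 + 171)/(175 + 88/103) = 149/(18113/103) = 149*(103/18113) = 15347/18113 ≈ 0.84729)
355*(122/(-56) + c) = 355*(122/(-56) + 15347/18113) = 355*(122*(-1/56) + 15347/18113) = 355*(-61/28 + 15347/18113) = 355*(-675177/507164) = -239687835/507164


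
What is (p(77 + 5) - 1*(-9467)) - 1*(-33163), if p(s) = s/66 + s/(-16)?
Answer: 11253295/264 ≈ 42626.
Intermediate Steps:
p(s) = -25*s/528 (p(s) = s*(1/66) + s*(-1/16) = s/66 - s/16 = -25*s/528)
(p(77 + 5) - 1*(-9467)) - 1*(-33163) = (-25*(77 + 5)/528 - 1*(-9467)) - 1*(-33163) = (-25/528*82 + 9467) + 33163 = (-1025/264 + 9467) + 33163 = 2498263/264 + 33163 = 11253295/264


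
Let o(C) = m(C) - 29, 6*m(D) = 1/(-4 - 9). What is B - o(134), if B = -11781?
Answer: -916655/78 ≈ -11752.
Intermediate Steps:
m(D) = -1/78 (m(D) = 1/(6*(-4 - 9)) = (1/6)/(-13) = (1/6)*(-1/13) = -1/78)
o(C) = -2263/78 (o(C) = -1/78 - 29 = -2263/78)
B - o(134) = -11781 - 1*(-2263/78) = -11781 + 2263/78 = -916655/78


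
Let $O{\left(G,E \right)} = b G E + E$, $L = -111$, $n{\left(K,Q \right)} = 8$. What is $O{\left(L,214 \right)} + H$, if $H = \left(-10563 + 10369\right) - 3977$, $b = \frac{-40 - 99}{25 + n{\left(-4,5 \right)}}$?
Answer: $\frac{1057075}{11} \approx 96098.0$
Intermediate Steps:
$b = - \frac{139}{33}$ ($b = \frac{-40 - 99}{25 + 8} = - \frac{139}{33} \approx -4.2121$)
$O{\left(G,E \right)} = E - \frac{139 E G}{33}$ ($O{\left(G,E \right)} = - \frac{139 G}{33} E + E = - \frac{139 E G}{33} + E = E - \frac{139 E G}{33}$)
$H = -4171$ ($H = -194 - 3977 = -4171$)
$O{\left(L,214 \right)} + H = \frac{1}{33} \cdot 214 \left(33 - -15429\right) - 4171 = \frac{1}{33} \cdot 214 \left(33 + 15429\right) - 4171 = \frac{1}{33} \cdot 214 \cdot 15462 - 4171 = \frac{1102956}{11} - 4171 = \frac{1057075}{11}$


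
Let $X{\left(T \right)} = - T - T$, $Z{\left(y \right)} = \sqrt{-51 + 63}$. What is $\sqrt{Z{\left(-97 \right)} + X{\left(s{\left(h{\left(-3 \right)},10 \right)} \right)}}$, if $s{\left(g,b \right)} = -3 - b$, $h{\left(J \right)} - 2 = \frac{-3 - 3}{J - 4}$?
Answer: $\sqrt{26 + 2 \sqrt{3}} \approx 5.4281$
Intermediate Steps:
$h{\left(J \right)} = 2 - \frac{6}{-4 + J}$ ($h{\left(J \right)} = 2 + \frac{-3 - 3}{J - 4} = 2 - \frac{6}{-4 + J}$)
$Z{\left(y \right)} = 2 \sqrt{3}$ ($Z{\left(y \right)} = \sqrt{12} = 2 \sqrt{3}$)
$X{\left(T \right)} = - 2 T$
$\sqrt{Z{\left(-97 \right)} + X{\left(s{\left(h{\left(-3 \right)},10 \right)} \right)}} = \sqrt{2 \sqrt{3} - 2 \left(-3 - 10\right)} = \sqrt{2 \sqrt{3} - -26} = \sqrt{2 \sqrt{3} + 26} = \sqrt{26 + 2 \sqrt{3}}$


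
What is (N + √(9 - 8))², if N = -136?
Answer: 18225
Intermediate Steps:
(N + √(9 - 8))² = (-136 + √(9 - 8))² = (-136 + √1)² = (-136 + 1)² = (-135)² = 18225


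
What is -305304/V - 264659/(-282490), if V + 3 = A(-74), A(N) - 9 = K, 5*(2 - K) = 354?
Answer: 215654868863/44350930 ≈ 4862.5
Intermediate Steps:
K = -344/5 (K = 2 - 1/5*354 = 2 - 354/5 = -344/5 ≈ -68.800)
A(N) = -299/5 (A(N) = 9 - 344/5 = -299/5)
V = -314/5 (V = -3 - 299/5 = -314/5 ≈ -62.800)
-305304/V - 264659/(-282490) = -305304/(-314/5) - 264659/(-282490) = -305304*(-5/314) - 264659*(-1/282490) = 763260/157 + 264659/282490 = 215654868863/44350930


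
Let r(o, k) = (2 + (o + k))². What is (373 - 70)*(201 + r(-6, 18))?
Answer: 120291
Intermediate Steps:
r(o, k) = (2 + k + o)² (r(o, k) = (2 + (k + o))² = (2 + k + o)²)
(373 - 70)*(201 + r(-6, 18)) = (373 - 70)*(201 + (2 + 18 - 6)²) = 303*(201 + 14²) = 303*(201 + 196) = 303*397 = 120291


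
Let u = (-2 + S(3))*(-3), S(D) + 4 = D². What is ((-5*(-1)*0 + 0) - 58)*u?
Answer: 522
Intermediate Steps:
S(D) = -4 + D²
u = -9 (u = (-2 + (-4 + 3²))*(-3) = (-2 + (-4 + 9))*(-3) = (-2 + 5)*(-3) = 3*(-3) = -9)
((-5*(-1)*0 + 0) - 58)*u = ((-5*(-1)*0 + 0) - 58)*(-9) = ((5*0 + 0) - 58)*(-9) = ((0 + 0) - 58)*(-9) = (0 - 58)*(-9) = -58*(-9) = 522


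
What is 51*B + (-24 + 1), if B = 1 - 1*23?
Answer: -1145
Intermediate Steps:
B = -22 (B = 1 - 23 = -22)
51*B + (-24 + 1) = 51*(-22) + (-24 + 1) = -1122 - 23 = -1145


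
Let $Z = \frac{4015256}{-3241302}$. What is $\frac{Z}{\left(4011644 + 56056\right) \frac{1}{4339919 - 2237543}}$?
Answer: $- \frac{50247487192}{78480024675} \approx -0.64026$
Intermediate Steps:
$Z = - \frac{2007628}{1620651}$ ($Z = 4015256 \left(- \frac{1}{3241302}\right) = - \frac{2007628}{1620651} \approx -1.2388$)
$\frac{Z}{\left(4011644 + 56056\right) \frac{1}{4339919 - 2237543}} = - \frac{2007628}{1620651 \frac{4011644 + 56056}{4339919 - 2237543}} = - \frac{2007628}{1620651 \cdot \frac{4067700}{2102376}} = - \frac{2007628}{1620651 \cdot 4067700 \cdot \frac{1}{2102376}} = - \frac{2007628}{1620651 \cdot \frac{338975}{175198}} = \left(- \frac{2007628}{1620651}\right) \frac{175198}{338975} = - \frac{50247487192}{78480024675}$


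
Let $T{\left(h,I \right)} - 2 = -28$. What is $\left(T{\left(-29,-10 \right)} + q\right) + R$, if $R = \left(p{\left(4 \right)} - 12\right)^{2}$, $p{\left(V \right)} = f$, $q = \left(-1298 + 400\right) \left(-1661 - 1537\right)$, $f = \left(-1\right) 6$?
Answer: $2872102$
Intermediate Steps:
$f = -6$
$T{\left(h,I \right)} = -26$ ($T{\left(h,I \right)} = 2 - 28 = -26$)
$q = 2871804$ ($q = \left(-898\right) \left(-3198\right) = 2871804$)
$p{\left(V \right)} = -6$
$R = 324$ ($R = \left(-6 - 12\right)^{2} = \left(-18\right)^{2} = 324$)
$\left(T{\left(-29,-10 \right)} + q\right) + R = \left(-26 + 2871804\right) + 324 = 2871778 + 324 = 2872102$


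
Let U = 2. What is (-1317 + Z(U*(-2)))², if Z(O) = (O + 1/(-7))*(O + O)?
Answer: 80766169/49 ≈ 1.6483e+6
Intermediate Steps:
Z(O) = 2*O*(-⅐ + O) (Z(O) = (O - ⅐)*(2*O) = (-⅐ + O)*(2*O) = 2*O*(-⅐ + O))
(-1317 + Z(U*(-2)))² = (-1317 + 2*(2*(-2))*(-1 + 7*(2*(-2)))/7)² = (-1317 + (2/7)*(-4)*(-1 + 7*(-4)))² = (-1317 + (2/7)*(-4)*(-1 - 28))² = (-1317 + (2/7)*(-4)*(-29))² = (-1317 + 232/7)² = (-8987/7)² = 80766169/49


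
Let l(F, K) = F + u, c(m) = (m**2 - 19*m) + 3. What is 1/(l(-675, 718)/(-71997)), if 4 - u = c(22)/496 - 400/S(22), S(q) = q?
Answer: 392815632/3562535 ≈ 110.26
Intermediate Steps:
c(m) = 3 + m**2 - 19*m
u = 120265/5456 (u = 4 - ((3 + 22**2 - 19*22)/496 - 400/22) = 4 - ((3 + 484 - 418)*(1/496) - 400*1/22) = 4 - (69*(1/496) - 200/11) = 4 - (69/496 - 200/11) = 4 - 1*(-98441/5456) = 4 + 98441/5456 = 120265/5456 ≈ 22.043)
l(F, K) = 120265/5456 + F (l(F, K) = F + 120265/5456 = 120265/5456 + F)
1/(l(-675, 718)/(-71997)) = 1/((120265/5456 - 675)/(-71997)) = 1/(-3562535/5456*(-1/71997)) = 1/(3562535/392815632) = 392815632/3562535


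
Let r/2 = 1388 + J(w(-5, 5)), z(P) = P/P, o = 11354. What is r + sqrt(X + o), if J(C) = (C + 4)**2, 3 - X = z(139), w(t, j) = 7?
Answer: 3018 + 2*sqrt(2839) ≈ 3124.6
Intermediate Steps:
z(P) = 1
X = 2 (X = 3 - 1*1 = 3 - 1 = 2)
J(C) = (4 + C)**2
r = 3018 (r = 2*(1388 + (4 + 7)**2) = 2*(1388 + 11**2) = 2*(1388 + 121) = 2*1509 = 3018)
r + sqrt(X + o) = 3018 + sqrt(2 + 11354) = 3018 + sqrt(11356) = 3018 + 2*sqrt(2839)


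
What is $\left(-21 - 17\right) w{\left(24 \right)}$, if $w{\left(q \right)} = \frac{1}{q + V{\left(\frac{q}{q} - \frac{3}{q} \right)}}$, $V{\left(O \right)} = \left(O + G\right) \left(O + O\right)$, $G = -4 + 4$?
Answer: $- \frac{64}{43} \approx -1.4884$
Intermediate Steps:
$G = 0$
$V{\left(O \right)} = 2 O^{2}$ ($V{\left(O \right)} = \left(O + 0\right) \left(O + O\right) = O 2 O = 2 O^{2}$)
$w{\left(q \right)} = \frac{1}{q + 2 \left(1 - \frac{3}{q}\right)^{2}}$ ($w{\left(q \right)} = \frac{1}{q + 2 \left(\frac{q}{q} - \frac{3}{q}\right)^{2}} = \frac{1}{q + 2 \left(1 - \frac{3}{q}\right)^{2}}$)
$\left(-21 - 17\right) w{\left(24 \right)} = \left(-21 - 17\right) \frac{24^{2}}{24^{3} + 2 \left(-3 + 24\right)^{2}} = \left(-21 - 17\right) \frac{576}{13824 + 2 \cdot 21^{2}} = - 38 \frac{576}{13824 + 2 \cdot 441} = - 38 \frac{576}{13824 + 882} = - 38 \cdot \frac{576}{14706} = - 38 \cdot 576 \cdot \frac{1}{14706} = \left(-38\right) \frac{32}{817} = - \frac{64}{43}$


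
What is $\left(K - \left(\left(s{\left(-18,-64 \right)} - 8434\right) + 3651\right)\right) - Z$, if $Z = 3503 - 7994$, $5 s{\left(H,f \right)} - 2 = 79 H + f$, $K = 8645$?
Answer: $\frac{91079}{5} \approx 18216.0$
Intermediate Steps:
$s{\left(H,f \right)} = \frac{2}{5} + \frac{f}{5} + \frac{79 H}{5}$ ($s{\left(H,f \right)} = \frac{2}{5} + \frac{79 H + f}{5} = \frac{2}{5} + \frac{f + 79 H}{5} = \frac{2}{5} + \left(\frac{f}{5} + \frac{79 H}{5}\right) = \frac{2}{5} + \frac{f}{5} + \frac{79 H}{5}$)
$Z = -4491$
$\left(K - \left(\left(s{\left(-18,-64 \right)} - 8434\right) + 3651\right)\right) - Z = \left(8645 - \left(\left(\left(\frac{2}{5} + \frac{1}{5} \left(-64\right) + \frac{79}{5} \left(-18\right)\right) - 8434\right) + 3651\right)\right) - -4491 = \left(8645 - \left(\left(\left(\frac{2}{5} - \frac{64}{5} - \frac{1422}{5}\right) - 8434\right) + 3651\right)\right) + 4491 = \left(8645 - \left(\left(- \frac{1484}{5} - 8434\right) + 3651\right)\right) + 4491 = \left(8645 - \left(- \frac{43654}{5} + 3651\right)\right) + 4491 = \left(8645 - - \frac{25399}{5}\right) + 4491 = \left(8645 + \frac{25399}{5}\right) + 4491 = \frac{68624}{5} + 4491 = \frac{91079}{5}$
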